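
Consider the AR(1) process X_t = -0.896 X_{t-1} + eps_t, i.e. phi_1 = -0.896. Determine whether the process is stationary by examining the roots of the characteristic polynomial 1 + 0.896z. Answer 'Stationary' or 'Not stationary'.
\text{Stationary}

The AR(p) characteristic polynomial is P(z) = 1 + 0.896z.
Stationarity requires all roots to lie outside the unit circle, i.e. |z| > 1 for every root.
This is linear in z: 1 + (0.896) z = 0  =>  z = -1/(0.896) = -1.116071,  |z| = 1.116071.
Moduli of all roots: 1.1161.
All moduli strictly greater than 1? Yes.
Verdict: Stationary.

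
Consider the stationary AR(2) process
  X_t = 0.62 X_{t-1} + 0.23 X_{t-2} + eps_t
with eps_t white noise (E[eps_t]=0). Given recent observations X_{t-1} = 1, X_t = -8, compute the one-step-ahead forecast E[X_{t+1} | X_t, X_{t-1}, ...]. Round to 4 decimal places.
E[X_{t+1} \mid \mathcal F_t] = -4.7300

For an AR(p) model X_t = c + sum_i phi_i X_{t-i} + eps_t, the
one-step-ahead conditional mean is
  E[X_{t+1} | X_t, ...] = c + sum_i phi_i X_{t+1-i}.
Substitute known values:
  E[X_{t+1} | ...] = (0.62) * (-8) + (0.23) * (1)
                   = -4.7300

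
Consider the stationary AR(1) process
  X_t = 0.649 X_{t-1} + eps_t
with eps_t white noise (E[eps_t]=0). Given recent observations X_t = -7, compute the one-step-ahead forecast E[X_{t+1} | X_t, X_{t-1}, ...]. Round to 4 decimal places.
E[X_{t+1} \mid \mathcal F_t] = -4.5430

For an AR(p) model X_t = c + sum_i phi_i X_{t-i} + eps_t, the
one-step-ahead conditional mean is
  E[X_{t+1} | X_t, ...] = c + sum_i phi_i X_{t+1-i}.
Substitute known values:
  E[X_{t+1} | ...] = (0.649) * (-7)
                   = -4.5430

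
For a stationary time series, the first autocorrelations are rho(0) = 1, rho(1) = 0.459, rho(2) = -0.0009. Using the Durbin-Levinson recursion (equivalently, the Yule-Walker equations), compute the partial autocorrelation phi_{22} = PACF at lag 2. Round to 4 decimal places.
\phi_{22} = -0.2681

The PACF at lag k is phi_{kk}, the last component of the solution
to the Yule-Walker system G_k phi = r_k where
  (G_k)_{ij} = rho(|i - j|), (r_k)_i = rho(i), i,j = 1..k.
Equivalently, Durbin-Levinson gives phi_{kk} iteratively:
  phi_{11} = rho(1)
  phi_{kk} = [rho(k) - sum_{j=1..k-1} phi_{k-1,j} rho(k-j)]
            / [1 - sum_{j=1..k-1} phi_{k-1,j} rho(j)],
  phi_{k,j} = phi_{k-1,j} - phi_{kk} phi_{k-1,k-j},  j = 1..k-1.
Step k = 1:
  phi_11 = rho(1) = 0.459.
Step k = 2:
  phi_22 = [rho(2) - phi_11 rho(1)] / [1 - phi_11 rho(1)] = [-0.0009 - (0.459)(0.459)] / [1 - (0.459)(0.459)]
         = -0.211581 / 0.789319 = -0.2681.
Therefore phi_{22} = -0.2681.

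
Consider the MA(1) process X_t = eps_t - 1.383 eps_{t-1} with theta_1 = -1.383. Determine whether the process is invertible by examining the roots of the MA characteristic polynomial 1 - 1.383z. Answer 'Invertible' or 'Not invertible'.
\text{Not invertible}

The MA(q) characteristic polynomial is P(z) = 1 - 1.383z.
Invertibility requires all roots to lie outside the unit circle, i.e. |z| > 1 for every root.
This is linear in z: 1 + (-1.383) z = 0  =>  z = -1/(-1.383) = 0.723066,  |z| = 0.723066.
Moduli of all roots: 0.7231.
All moduli strictly greater than 1? No.
Verdict: Not invertible.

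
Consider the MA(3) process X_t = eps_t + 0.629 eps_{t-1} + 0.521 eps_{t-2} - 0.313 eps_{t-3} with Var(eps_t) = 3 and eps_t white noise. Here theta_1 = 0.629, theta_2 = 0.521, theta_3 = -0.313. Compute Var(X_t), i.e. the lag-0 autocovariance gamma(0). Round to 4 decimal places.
\gamma(0) = 5.2952

For an MA(q) process X_t = eps_t + sum_i theta_i eps_{t-i} with
Var(eps_t) = sigma^2, the variance is
  gamma(0) = sigma^2 * (1 + sum_i theta_i^2).
  sum_i theta_i^2 = (0.629)^2 + (0.521)^2 + (-0.313)^2 = 0.395641 + 0.271441 + 0.097969 = 0.765051.
  gamma(0) = 3 * (1 + 0.765051) = 3 * 1.765051 = 5.295153, which rounds to 5.2952.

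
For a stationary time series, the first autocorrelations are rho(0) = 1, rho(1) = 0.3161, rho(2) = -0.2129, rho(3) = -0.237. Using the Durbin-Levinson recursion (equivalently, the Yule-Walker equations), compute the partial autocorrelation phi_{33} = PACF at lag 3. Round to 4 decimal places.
\phi_{33} = -0.0461

The PACF at lag k is phi_{kk}, the last component of the solution
to the Yule-Walker system G_k phi = r_k where
  (G_k)_{ij} = rho(|i - j|), (r_k)_i = rho(i), i,j = 1..k.
Equivalently, Durbin-Levinson gives phi_{kk} iteratively:
  phi_{11} = rho(1)
  phi_{kk} = [rho(k) - sum_{j=1..k-1} phi_{k-1,j} rho(k-j)]
            / [1 - sum_{j=1..k-1} phi_{k-1,j} rho(j)],
  phi_{k,j} = phi_{k-1,j} - phi_{kk} phi_{k-1,k-j},  j = 1..k-1.
Step k = 1:
  phi_11 = rho(1) = 0.3161.
Step k = 2:
  phi_22 = [rho(2) - phi_11 rho(1)] / [1 - phi_11 rho(1)] = [-0.2129 - (0.3161)(0.3161)] / [1 - (0.3161)(0.3161)]
         = -0.31281921 / 0.90008079 = -0.347546.
  Update: phi_21 = phi_11 - phi_22 phi_11 = 0.3161 - (-0.347546)(0.3161) = 0.425959.
Step k = 3:
  phi_33 = [rho(3) - phi_21 rho(2) - phi_22 rho(1)] / [1 - phi_21 rho(1) - phi_22 rho(2)]
    numerator   = -0.237 - (0.425959)(-0.2129) - (-0.347546)(0.3161) = -0.03645409
    denominator = 1 - (0.425959)(0.3161) - (-0.347546)(-0.2129) = 0.79136182
  phi_33 = -0.03645409 / 0.79136182 = -0.0461.
Therefore phi_{33} = -0.0461.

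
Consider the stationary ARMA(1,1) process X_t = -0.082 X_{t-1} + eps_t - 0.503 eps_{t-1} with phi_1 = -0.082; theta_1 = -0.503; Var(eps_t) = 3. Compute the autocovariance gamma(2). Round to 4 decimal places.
\gamma(2) = 0.1509

Multiply the model equation by X_{t-k} and take expectations. With theta_0 = psi_0 = 1 and psi_j the MA(infinity) weights, this gives
  gamma(k) - sum_i phi_i gamma(k-i) = c_k,
  c_k = sigma^2 * sum_{j=k..q} theta_j psi_{j-k}   (c_k = 0 for k > q),
using gamma(-m) = gamma(m).
psi-weights needed (psi_j = theta_j + sum_i phi_i psi_{j-i}):
  psi_1 = theta_1 + phi_1 = -0.503 + (-0.082) = -0.585
Right-hand sides:
  c_0 = sigma^2 (1 + theta_1 psi_1) = 3 * (1 + (-0.503)(-0.585)) = 3 * 1.294255 = 3.882765
  c_1 = sigma^2 theta_1 = 3 * (-0.503) = -1.509
  c_2 = 0
Equations for k = 0 and k = 1 (AR order 1):
  gamma(0) = phi_1 gamma(1) + c_0
  gamma(1) = phi_1 gamma(0) + c_1
Substituting the second into the first: gamma(0) (1 - phi_1^2) = c_0 + phi_1 c_1, so
  gamma(0) = (c_0 + phi_1 c_1) / (1 - phi_1^2) = (3.882765 + (-0.082)(-1.509)) / (1 - (-0.082)^2) = 4.006503 / 0.993276 = 4.033625.
  gamma(1) = phi_1 gamma(0) + c_1 = (-0.082)(4.033625) + (-1.509) = -1.839757.
For k = 2 (> q): gamma(2) = phi_1 gamma(1) = (-0.082)(-1.839757) = 0.15086.
Therefore gamma(2) = 0.1509 (to 4 decimal places).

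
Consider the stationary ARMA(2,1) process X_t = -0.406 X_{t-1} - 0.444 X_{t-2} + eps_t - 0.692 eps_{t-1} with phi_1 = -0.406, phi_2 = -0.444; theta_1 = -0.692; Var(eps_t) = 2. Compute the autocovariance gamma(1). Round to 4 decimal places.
\gamma(1) = -2.3791

Multiply the model equation by X_{t-k} and take expectations. With theta_0 = psi_0 = 1 and psi_j the MA(infinity) weights, this gives
  gamma(k) - sum_i phi_i gamma(k-i) = c_k,
  c_k = sigma^2 * sum_{j=k..q} theta_j psi_{j-k}   (c_k = 0 for k > q),
using gamma(-m) = gamma(m).
psi-weights needed (psi_j = theta_j + sum_i phi_i psi_{j-i}):
  psi_1 = theta_1 + phi_1 = -0.692 + (-0.406) = -1.098
Right-hand sides:
  c_0 = sigma^2 (1 + theta_1 psi_1) = 2 * (1 + (-0.692)(-1.098)) = 2 * 1.759816 = 3.519632
  c_1 = sigma^2 theta_1 = 2 * (-0.692) = -1.384
  c_2 = 0
Equations for k = 0, 1, 2 (AR order 2, c_2 = 0):
  (E0) gamma(0) = phi_1 gamma(1) + phi_2 gamma(2) + c_0
  (E1) gamma(1) = phi_1 gamma(0) + phi_2 gamma(1) + c_1
  (E2) gamma(2) = phi_1 gamma(1) + phi_2 gamma(0)
From (E1): gamma(1) = A gamma(0) + B with
  A = phi_1 / (1 - phi_2) = -0.406 / 1.444 = -0.281163,   B = c_1 / (1 - phi_2) = -1.384 / 1.444 = -0.958449.
Insert (E2) into (E0): gamma(0) (1 - phi_2^2) = phi_1 (1 + phi_2) gamma(1) + c_0.
  phi_1 (1 + phi_2) = (-0.406)(0.556) = -0.225736,   1 - phi_2^2 = 0.802864.
Replace gamma(1) by A gamma(0) + B and collect gamma(0):
  gamma(0) [0.802864 - (-0.225736)(-0.281163)] = (-0.225736)(-0.958449) + 3.519632
  gamma(0) * 0.739395 = 3.735988
  gamma(0) = 3.735988 / 0.739395 = 5.052762.
  gamma(1) = A gamma(0) + B = (-0.281163)(5.052762) + (-0.958449) = -2.379101.
Therefore gamma(1) = -2.3791 (to 4 decimal places).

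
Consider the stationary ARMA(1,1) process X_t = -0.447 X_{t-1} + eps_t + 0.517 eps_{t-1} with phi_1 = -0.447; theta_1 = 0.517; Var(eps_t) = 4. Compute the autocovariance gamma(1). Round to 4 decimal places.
\gamma(1) = 0.2691

Multiply the model equation by X_{t-k} and take expectations. With theta_0 = psi_0 = 1 and psi_j the MA(infinity) weights, this gives
  gamma(k) - sum_i phi_i gamma(k-i) = c_k,
  c_k = sigma^2 * sum_{j=k..q} theta_j psi_{j-k}   (c_k = 0 for k > q),
using gamma(-m) = gamma(m).
psi-weights needed (psi_j = theta_j + sum_i phi_i psi_{j-i}):
  psi_1 = theta_1 + phi_1 = 0.517 + (-0.447) = 0.07
Right-hand sides:
  c_0 = sigma^2 (1 + theta_1 psi_1) = 4 * (1 + (0.517)(0.07)) = 4 * 1.03619 = 4.14476
  c_1 = sigma^2 theta_1 = 4 * (0.517) = 2.068
  c_2 = 0
Equations for k = 0 and k = 1 (AR order 1):
  gamma(0) = phi_1 gamma(1) + c_0
  gamma(1) = phi_1 gamma(0) + c_1
Substituting the second into the first: gamma(0) (1 - phi_1^2) = c_0 + phi_1 c_1, so
  gamma(0) = (c_0 + phi_1 c_1) / (1 - phi_1^2) = (4.14476 + (-0.447)(2.068)) / (1 - (-0.447)^2) = 3.220364 / 0.800191 = 4.024494.
  gamma(1) = phi_1 gamma(0) + c_1 = (-0.447)(4.024494) + (2.068) = 0.269051.
Therefore gamma(1) = 0.2691 (to 4 decimal places).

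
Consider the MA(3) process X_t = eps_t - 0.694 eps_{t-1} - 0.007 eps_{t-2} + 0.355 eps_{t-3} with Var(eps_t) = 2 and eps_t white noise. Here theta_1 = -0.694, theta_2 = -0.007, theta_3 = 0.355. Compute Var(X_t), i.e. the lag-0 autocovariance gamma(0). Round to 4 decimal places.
\gamma(0) = 3.2154

For an MA(q) process X_t = eps_t + sum_i theta_i eps_{t-i} with
Var(eps_t) = sigma^2, the variance is
  gamma(0) = sigma^2 * (1 + sum_i theta_i^2).
  sum_i theta_i^2 = (-0.694)^2 + (-0.007)^2 + (0.355)^2 = 0.481636 + 0.000049 + 0.126025 = 0.60771.
  gamma(0) = 2 * (1 + 0.60771) = 2 * 1.60771 = 3.21542, which rounds to 3.2154.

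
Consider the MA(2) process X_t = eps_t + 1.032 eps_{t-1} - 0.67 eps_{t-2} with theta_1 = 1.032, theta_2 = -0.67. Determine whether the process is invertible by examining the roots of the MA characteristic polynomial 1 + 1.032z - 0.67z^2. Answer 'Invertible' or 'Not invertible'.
\text{Not invertible}

The MA(q) characteristic polynomial is P(z) = 1 + 1.032z - 0.67z^2.
Invertibility requires all roots to lie outside the unit circle, i.e. |z| > 1 for every root.
Set 1 + (1.032) z + (-0.67) z^2 = 0, i.e. a z^2 + b z + c = 0 with a = -0.67, b = 1.032, c = 1.
Discriminant D = b^2 - 4ac = (1.032)^2 - 4*(-0.67)*1 = 1.065024 - (-2.68) = 3.745024.
D >= 0, so the roots are real: z = (-b +/- sqrt(D)) / (2a) = (-1.032 +/- 1.935206) / (-1.34).
  z_1 = (-1.032 + 1.935206) / (-1.34) = -0.674,   |z_1| = 0.674.
  z_2 = (-1.032 - 1.935206) / (-1.34) = 2.2143,   |z_2| = 2.2143.
Moduli of all roots: 0.6740, 2.2143.
All moduli strictly greater than 1? No.
Verdict: Not invertible.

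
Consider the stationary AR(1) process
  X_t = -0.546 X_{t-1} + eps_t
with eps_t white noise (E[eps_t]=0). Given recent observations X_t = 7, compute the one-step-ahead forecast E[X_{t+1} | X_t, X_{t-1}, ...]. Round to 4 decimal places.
E[X_{t+1} \mid \mathcal F_t] = -3.8220

For an AR(p) model X_t = c + sum_i phi_i X_{t-i} + eps_t, the
one-step-ahead conditional mean is
  E[X_{t+1} | X_t, ...] = c + sum_i phi_i X_{t+1-i}.
Substitute known values:
  E[X_{t+1} | ...] = (-0.546) * (7)
                   = -3.8220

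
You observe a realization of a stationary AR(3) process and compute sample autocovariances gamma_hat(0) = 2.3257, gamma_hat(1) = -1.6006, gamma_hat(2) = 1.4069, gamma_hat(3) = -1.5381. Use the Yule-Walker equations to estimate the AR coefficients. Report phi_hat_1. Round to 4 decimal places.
\hat\phi_{1} = -0.4270

The Yule-Walker equations for an AR(p) process read, in matrix form,
  Gamma_p phi = r_p,   with   (Gamma_p)_{ij} = gamma(|i - j|),
                       (r_p)_i = gamma(i),   i,j = 1..p.
Substitute the sample gammas (Toeplitz matrix and right-hand side of size 3):
  Gamma_p = [[2.3257, -1.6006, 1.4069], [-1.6006, 2.3257, -1.6006], [1.4069, -1.6006, 2.3257]]
  r_p     = [-1.6006, 1.4069, -1.5381]
Written out (R1..R3):
  (R1) 2.3257 phi_1 - 1.6006 phi_2 + 1.4069 phi_3 = -1.6006
  (R2) -1.6006 phi_1 + 2.3257 phi_2 - 1.6006 phi_3 = 1.4069
  (R3) 1.4069 phi_1 - 1.6006 phi_2 + 2.3257 phi_3 = -1.5381
Gaussian elimination:
  R2 <- R2 - (-1.6006/2.3257) R1 = R2 - (-0.688223) R1:  1.22413 phi_2 - 0.632339 phi_3 = 0.30533
  R3 <- R3 - (1.4069/2.3257) R1 = R3 - (0.604936) R1:  -0.632339 phi_2 + 1.474615 phi_3 = -0.569839
  R3 <- R3 - (-0.632339/1.22413) R2 = R3 - (-0.516562) R2:  1.147973 phi_3 = -0.412117
Back-substitution:
  phi_hat_3 = -0.412117 / 1.147973 = -0.358995
  phi_hat_2 = (0.30533 - (-0.632339)(-0.358995)) / 1.22413 = 0.063983
  phi_hat_1 = (-1.6006 - (-1.6006)(0.063983) - (1.4069)(-0.358995)) / 2.3257 = -0.427019
So phi_hat = [-0.4270, 0.0640, -0.3590].
Therefore phi_hat_1 = -0.4270.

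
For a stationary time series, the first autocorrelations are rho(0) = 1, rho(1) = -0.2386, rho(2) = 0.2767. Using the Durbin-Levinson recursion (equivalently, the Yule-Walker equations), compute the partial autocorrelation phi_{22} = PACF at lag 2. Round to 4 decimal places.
\phi_{22} = 0.2330

The PACF at lag k is phi_{kk}, the last component of the solution
to the Yule-Walker system G_k phi = r_k where
  (G_k)_{ij} = rho(|i - j|), (r_k)_i = rho(i), i,j = 1..k.
Equivalently, Durbin-Levinson gives phi_{kk} iteratively:
  phi_{11} = rho(1)
  phi_{kk} = [rho(k) - sum_{j=1..k-1} phi_{k-1,j} rho(k-j)]
            / [1 - sum_{j=1..k-1} phi_{k-1,j} rho(j)],
  phi_{k,j} = phi_{k-1,j} - phi_{kk} phi_{k-1,k-j},  j = 1..k-1.
Step k = 1:
  phi_11 = rho(1) = -0.2386.
Step k = 2:
  phi_22 = [rho(2) - phi_11 rho(1)] / [1 - phi_11 rho(1)] = [0.2767 - (-0.2386)(-0.2386)] / [1 - (-0.2386)(-0.2386)]
         = 0.21977004 / 0.94307004 = 0.233.
Therefore phi_{22} = 0.2330.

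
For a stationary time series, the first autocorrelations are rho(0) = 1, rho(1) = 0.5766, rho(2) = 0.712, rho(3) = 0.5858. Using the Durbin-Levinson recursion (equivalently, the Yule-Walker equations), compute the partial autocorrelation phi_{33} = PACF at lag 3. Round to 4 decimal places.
\phi_{33} = 0.1790

The PACF at lag k is phi_{kk}, the last component of the solution
to the Yule-Walker system G_k phi = r_k where
  (G_k)_{ij} = rho(|i - j|), (r_k)_i = rho(i), i,j = 1..k.
Equivalently, Durbin-Levinson gives phi_{kk} iteratively:
  phi_{11} = rho(1)
  phi_{kk} = [rho(k) - sum_{j=1..k-1} phi_{k-1,j} rho(k-j)]
            / [1 - sum_{j=1..k-1} phi_{k-1,j} rho(j)],
  phi_{k,j} = phi_{k-1,j} - phi_{kk} phi_{k-1,k-j},  j = 1..k-1.
Step k = 1:
  phi_11 = rho(1) = 0.5766.
Step k = 2:
  phi_22 = [rho(2) - phi_11 rho(1)] / [1 - phi_11 rho(1)] = [0.712 - (0.5766)(0.5766)] / [1 - (0.5766)(0.5766)]
         = 0.37953244 / 0.66753244 = 0.56856.
  Update: phi_21 = phi_11 - phi_22 phi_11 = 0.5766 - (0.56856)(0.5766) = 0.248768.
Step k = 3:
  phi_33 = [rho(3) - phi_21 rho(2) - phi_22 rho(1)] / [1 - phi_21 rho(1) - phi_22 rho(2)]
    numerator   = 0.5858 - (0.248768)(0.712) - (0.56856)(0.5766) = 0.08084522
    denominator = 1 - (0.248768)(0.5766) - (0.56856)(0.712) = 0.45174536
  phi_33 = 0.08084522 / 0.45174536 = 0.179.
Therefore phi_{33} = 0.1790.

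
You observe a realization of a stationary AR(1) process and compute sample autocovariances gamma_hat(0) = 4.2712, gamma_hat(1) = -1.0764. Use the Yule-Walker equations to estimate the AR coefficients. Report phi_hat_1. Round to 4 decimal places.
\hat\phi_{1} = -0.2520

The Yule-Walker equations for an AR(p) process read, in matrix form,
  Gamma_p phi = r_p,   with   (Gamma_p)_{ij} = gamma(|i - j|),
                       (r_p)_i = gamma(i),   i,j = 1..p.
Substitute the sample gammas (Toeplitz matrix and right-hand side of size 1):
  Gamma_p = [[4.2712]]
  r_p     = [-1.0764]
With p = 1 this is the single equation gamma(0) phi_1 = gamma(1):
  phi_hat_1 = gamma(1) / gamma(0) = -1.0764 / 4.2712 = -0.2520.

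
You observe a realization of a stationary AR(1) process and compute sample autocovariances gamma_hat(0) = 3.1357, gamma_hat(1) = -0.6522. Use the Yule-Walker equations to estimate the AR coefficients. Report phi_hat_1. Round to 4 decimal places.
\hat\phi_{1} = -0.2080

The Yule-Walker equations for an AR(p) process read, in matrix form,
  Gamma_p phi = r_p,   with   (Gamma_p)_{ij} = gamma(|i - j|),
                       (r_p)_i = gamma(i),   i,j = 1..p.
Substitute the sample gammas (Toeplitz matrix and right-hand side of size 1):
  Gamma_p = [[3.1357]]
  r_p     = [-0.6522]
With p = 1 this is the single equation gamma(0) phi_1 = gamma(1):
  phi_hat_1 = gamma(1) / gamma(0) = -0.6522 / 3.1357 = -0.2080.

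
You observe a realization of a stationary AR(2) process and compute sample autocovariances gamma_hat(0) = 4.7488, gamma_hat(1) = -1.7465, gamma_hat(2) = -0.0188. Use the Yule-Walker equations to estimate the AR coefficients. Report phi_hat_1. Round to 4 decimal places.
\hat\phi_{1} = -0.4270

The Yule-Walker equations for an AR(p) process read, in matrix form,
  Gamma_p phi = r_p,   with   (Gamma_p)_{ij} = gamma(|i - j|),
                       (r_p)_i = gamma(i),   i,j = 1..p.
Substitute the sample gammas (Toeplitz matrix and right-hand side of size 2):
  Gamma_p = [[4.7488, -1.7465], [-1.7465, 4.7488]]
  r_p     = [-1.7465, -0.0188]
Written out:
  4.7488 phi_1 - 1.7465 phi_2 = -1.7465
  -1.7465 phi_1 + 4.7488 phi_2 = -0.0188
Solve by Cramer's rule:
  det = gamma(0)^2 - gamma(1)^2 = (4.7488)^2 - (-1.7465)^2 = 22.55110144 - 3.05026225 = 19.50083919
  phi_hat_1 = [gamma(1) gamma(0) - gamma(1) gamma(2)] / det = [(-1.7465)(4.7488) - (-1.7465)(-0.0188)] / 19.50083919 = -8.3266134 / 19.50083919 = -0.427
  phi_hat_2 = [gamma(0) gamma(2) - gamma(1)^2] / det = [(4.7488)(-0.0188) - (-1.7465)^2] / 19.50083919 = -3.13953969 / 19.50083919 = -0.161
So phi_hat = [-0.4270, -0.1610].
Therefore phi_hat_1 = -0.4270.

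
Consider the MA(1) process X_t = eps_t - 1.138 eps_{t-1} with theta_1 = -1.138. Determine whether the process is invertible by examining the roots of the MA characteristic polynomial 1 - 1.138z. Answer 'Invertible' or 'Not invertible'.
\text{Not invertible}

The MA(q) characteristic polynomial is P(z) = 1 - 1.138z.
Invertibility requires all roots to lie outside the unit circle, i.e. |z| > 1 for every root.
This is linear in z: 1 + (-1.138) z = 0  =>  z = -1/(-1.138) = 0.878735,  |z| = 0.878735.
Moduli of all roots: 0.8787.
All moduli strictly greater than 1? No.
Verdict: Not invertible.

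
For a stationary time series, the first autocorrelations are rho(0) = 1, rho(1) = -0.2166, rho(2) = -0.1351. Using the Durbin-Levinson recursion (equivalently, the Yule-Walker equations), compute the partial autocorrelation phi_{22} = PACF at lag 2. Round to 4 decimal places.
\phi_{22} = -0.1910

The PACF at lag k is phi_{kk}, the last component of the solution
to the Yule-Walker system G_k phi = r_k where
  (G_k)_{ij} = rho(|i - j|), (r_k)_i = rho(i), i,j = 1..k.
Equivalently, Durbin-Levinson gives phi_{kk} iteratively:
  phi_{11} = rho(1)
  phi_{kk} = [rho(k) - sum_{j=1..k-1} phi_{k-1,j} rho(k-j)]
            / [1 - sum_{j=1..k-1} phi_{k-1,j} rho(j)],
  phi_{k,j} = phi_{k-1,j} - phi_{kk} phi_{k-1,k-j},  j = 1..k-1.
Step k = 1:
  phi_11 = rho(1) = -0.2166.
Step k = 2:
  phi_22 = [rho(2) - phi_11 rho(1)] / [1 - phi_11 rho(1)] = [-0.1351 - (-0.2166)(-0.2166)] / [1 - (-0.2166)(-0.2166)]
         = -0.18201556 / 0.95308444 = -0.191.
Therefore phi_{22} = -0.1910.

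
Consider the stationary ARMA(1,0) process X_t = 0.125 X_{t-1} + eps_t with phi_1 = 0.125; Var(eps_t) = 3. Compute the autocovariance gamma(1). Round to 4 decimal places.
\gamma(1) = 0.3810

Multiply the model equation by X_{t-k} and take expectations. With theta_0 = psi_0 = 1 and psi_j the MA(infinity) weights, this gives
  gamma(k) - sum_i phi_i gamma(k-i) = c_k,
  c_k = sigma^2 * sum_{j=k..q} theta_j psi_{j-k}   (c_k = 0 for k > q),
using gamma(-m) = gamma(m).
Pure AR (q = 0): c_0 = sigma^2 = 3, c_k = 0 for k >= 1.
Equations for k = 0 and k = 1 (AR order 1):
  gamma(0) = phi_1 gamma(1) + c_0
  gamma(1) = phi_1 gamma(0) + c_1
Substituting the second into the first: gamma(0) (1 - phi_1^2) = c_0 + phi_1 c_1, so
  gamma(0) = c_0 / (1 - phi_1^2) = 3 / (1 - (0.125)^2) = 3 / 0.984375 = 3.047619.
  gamma(1) = phi_1 gamma(0) = (0.125)(3.047619) = 0.380952.
Therefore gamma(1) = 0.3810 (to 4 decimal places).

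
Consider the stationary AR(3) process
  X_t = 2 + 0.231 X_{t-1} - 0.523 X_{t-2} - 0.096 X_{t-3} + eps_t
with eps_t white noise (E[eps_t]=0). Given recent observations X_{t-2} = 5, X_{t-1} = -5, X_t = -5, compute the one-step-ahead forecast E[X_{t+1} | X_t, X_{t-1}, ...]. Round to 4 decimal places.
E[X_{t+1} \mid \mathcal F_t] = 2.9800

For an AR(p) model X_t = c + sum_i phi_i X_{t-i} + eps_t, the
one-step-ahead conditional mean is
  E[X_{t+1} | X_t, ...] = c + sum_i phi_i X_{t+1-i}.
Substitute known values:
  E[X_{t+1} | ...] = 2 + (0.231) * (-5) + (-0.523) * (-5) + (-0.096) * (5)
                   = 2.9800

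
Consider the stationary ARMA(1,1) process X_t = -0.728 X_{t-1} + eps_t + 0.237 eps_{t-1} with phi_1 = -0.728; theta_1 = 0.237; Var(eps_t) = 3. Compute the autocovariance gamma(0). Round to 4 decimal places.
\gamma(0) = 4.5388

Multiply the model equation by X_{t-k} and take expectations. With theta_0 = psi_0 = 1 and psi_j the MA(infinity) weights, this gives
  gamma(k) - sum_i phi_i gamma(k-i) = c_k,
  c_k = sigma^2 * sum_{j=k..q} theta_j psi_{j-k}   (c_k = 0 for k > q),
using gamma(-m) = gamma(m).
psi-weights needed (psi_j = theta_j + sum_i phi_i psi_{j-i}):
  psi_1 = theta_1 + phi_1 = 0.237 + (-0.728) = -0.491
Right-hand sides:
  c_0 = sigma^2 (1 + theta_1 psi_1) = 3 * (1 + (0.237)(-0.491)) = 3 * 0.883633 = 2.650899
  c_1 = sigma^2 theta_1 = 3 * (0.237) = 0.711
  c_2 = 0
Equations for k = 0 and k = 1 (AR order 1):
  gamma(0) = phi_1 gamma(1) + c_0
  gamma(1) = phi_1 gamma(0) + c_1
Substituting the second into the first: gamma(0) (1 - phi_1^2) = c_0 + phi_1 c_1, so
  gamma(0) = (c_0 + phi_1 c_1) / (1 - phi_1^2) = (2.650899 + (-0.728)(0.711)) / (1 - (-0.728)^2) = 2.133291 / 0.470016 = 4.538763.
Therefore gamma(0) = 4.5388 (to 4 decimal places).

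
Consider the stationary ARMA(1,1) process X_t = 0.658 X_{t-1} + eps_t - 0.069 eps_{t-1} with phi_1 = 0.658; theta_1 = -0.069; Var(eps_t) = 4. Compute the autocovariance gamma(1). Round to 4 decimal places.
\gamma(1) = 3.9663

Multiply the model equation by X_{t-k} and take expectations. With theta_0 = psi_0 = 1 and psi_j the MA(infinity) weights, this gives
  gamma(k) - sum_i phi_i gamma(k-i) = c_k,
  c_k = sigma^2 * sum_{j=k..q} theta_j psi_{j-k}   (c_k = 0 for k > q),
using gamma(-m) = gamma(m).
psi-weights needed (psi_j = theta_j + sum_i phi_i psi_{j-i}):
  psi_1 = theta_1 + phi_1 = -0.069 + (0.658) = 0.589
Right-hand sides:
  c_0 = sigma^2 (1 + theta_1 psi_1) = 4 * (1 + (-0.069)(0.589)) = 4 * 0.959359 = 3.837436
  c_1 = sigma^2 theta_1 = 4 * (-0.069) = -0.276
  c_2 = 0
Equations for k = 0 and k = 1 (AR order 1):
  gamma(0) = phi_1 gamma(1) + c_0
  gamma(1) = phi_1 gamma(0) + c_1
Substituting the second into the first: gamma(0) (1 - phi_1^2) = c_0 + phi_1 c_1, so
  gamma(0) = (c_0 + phi_1 c_1) / (1 - phi_1^2) = (3.837436 + (0.658)(-0.276)) / (1 - (0.658)^2) = 3.655828 / 0.567036 = 6.447259.
  gamma(1) = phi_1 gamma(0) + c_1 = (0.658)(6.447259) + (-0.276) = 3.966296.
Therefore gamma(1) = 3.9663 (to 4 decimal places).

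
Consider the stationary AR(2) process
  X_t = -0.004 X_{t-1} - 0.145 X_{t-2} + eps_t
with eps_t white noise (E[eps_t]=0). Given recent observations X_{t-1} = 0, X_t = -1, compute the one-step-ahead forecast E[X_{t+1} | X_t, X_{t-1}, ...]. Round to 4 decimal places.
E[X_{t+1} \mid \mathcal F_t] = 0.0040

For an AR(p) model X_t = c + sum_i phi_i X_{t-i} + eps_t, the
one-step-ahead conditional mean is
  E[X_{t+1} | X_t, ...] = c + sum_i phi_i X_{t+1-i}.
Substitute known values:
  E[X_{t+1} | ...] = (-0.004) * (-1) + (-0.145) * (0)
                   = 0.0040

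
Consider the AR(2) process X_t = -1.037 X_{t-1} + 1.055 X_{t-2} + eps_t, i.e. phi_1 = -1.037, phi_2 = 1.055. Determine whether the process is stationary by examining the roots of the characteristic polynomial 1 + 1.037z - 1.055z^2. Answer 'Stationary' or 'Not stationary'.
\text{Not stationary}

The AR(p) characteristic polynomial is P(z) = 1 + 1.037z - 1.055z^2.
Stationarity requires all roots to lie outside the unit circle, i.e. |z| > 1 for every root.
Set 1 + (1.037) z + (-1.055) z^2 = 0, i.e. a z^2 + b z + c = 0 with a = -1.055, b = 1.037, c = 1.
Discriminant D = b^2 - 4ac = (1.037)^2 - 4*(-1.055)*1 = 1.075369 - (-4.22) = 5.295369.
D >= 0, so the roots are real: z = (-b +/- sqrt(D)) / (2a) = (-1.037 +/- 2.301167) / (-2.11).
  z_1 = (-1.037 + 2.301167) / (-2.11) = -0.5991,   |z_1| = 0.5991.
  z_2 = (-1.037 - 2.301167) / (-2.11) = 1.5821,   |z_2| = 1.5821.
Moduli of all roots: 0.5991, 1.5821.
All moduli strictly greater than 1? No.
Verdict: Not stationary.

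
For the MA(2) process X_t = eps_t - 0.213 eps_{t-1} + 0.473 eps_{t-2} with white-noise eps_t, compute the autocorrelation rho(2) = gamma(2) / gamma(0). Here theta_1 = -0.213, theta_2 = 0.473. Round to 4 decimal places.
\rho(2) = 0.3727

For an MA(q) process with theta_0 = 1, the autocovariance is
  gamma(k) = sigma^2 * sum_{i=0..q-k} theta_i * theta_{i+k},
and rho(k) = gamma(k) / gamma(0). Sigma^2 cancels.
  numerator   = (1)*(0.473) = 0.473.
  denominator = (1)^2 + (-0.213)^2 + (0.473)^2 = 1.269098.
  rho(2) = 0.473 / 1.269098 = 0.3727.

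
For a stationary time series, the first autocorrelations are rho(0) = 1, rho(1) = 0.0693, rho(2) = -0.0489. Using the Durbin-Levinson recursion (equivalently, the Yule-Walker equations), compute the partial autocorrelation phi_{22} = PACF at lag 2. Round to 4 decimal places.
\phi_{22} = -0.0540

The PACF at lag k is phi_{kk}, the last component of the solution
to the Yule-Walker system G_k phi = r_k where
  (G_k)_{ij} = rho(|i - j|), (r_k)_i = rho(i), i,j = 1..k.
Equivalently, Durbin-Levinson gives phi_{kk} iteratively:
  phi_{11} = rho(1)
  phi_{kk} = [rho(k) - sum_{j=1..k-1} phi_{k-1,j} rho(k-j)]
            / [1 - sum_{j=1..k-1} phi_{k-1,j} rho(j)],
  phi_{k,j} = phi_{k-1,j} - phi_{kk} phi_{k-1,k-j},  j = 1..k-1.
Step k = 1:
  phi_11 = rho(1) = 0.0693.
Step k = 2:
  phi_22 = [rho(2) - phi_11 rho(1)] / [1 - phi_11 rho(1)] = [-0.0489 - (0.0693)(0.0693)] / [1 - (0.0693)(0.0693)]
         = -0.05370249 / 0.99519751 = -0.054.
Therefore phi_{22} = -0.0540.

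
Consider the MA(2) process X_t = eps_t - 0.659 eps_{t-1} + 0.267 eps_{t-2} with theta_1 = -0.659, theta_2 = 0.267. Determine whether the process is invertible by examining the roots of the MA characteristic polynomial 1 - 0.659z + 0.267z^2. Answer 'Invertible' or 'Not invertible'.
\text{Invertible}

The MA(q) characteristic polynomial is P(z) = 1 - 0.659z + 0.267z^2.
Invertibility requires all roots to lie outside the unit circle, i.e. |z| > 1 for every root.
Set 1 + (-0.659) z + (0.267) z^2 = 0, i.e. a z^2 + b z + c = 0 with a = 0.267, b = -0.659, c = 1.
Discriminant D = b^2 - 4ac = (-0.659)^2 - 4*(0.267)*1 = 0.434281 - (1.068) = -0.633719.
D < 0, so the roots are the complex-conjugate pair z = (-b +/- i sqrt(-D)) / (2a) = 1.2341 +/- 1.4908i.
For a conjugate pair |z|^2 = z * conj(z) = (product of roots) = c/a = 1/(0.267) = 3.745318, so |z| = sqrt(3.745318) = 1.9353 for both roots.
Moduli of all roots: 1.9353, 1.9353.
All moduli strictly greater than 1? Yes.
Verdict: Invertible.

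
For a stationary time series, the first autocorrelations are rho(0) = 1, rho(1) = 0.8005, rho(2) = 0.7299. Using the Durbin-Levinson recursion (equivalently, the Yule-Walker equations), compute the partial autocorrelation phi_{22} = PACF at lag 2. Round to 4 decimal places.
\phi_{22} = 0.2481

The PACF at lag k is phi_{kk}, the last component of the solution
to the Yule-Walker system G_k phi = r_k where
  (G_k)_{ij} = rho(|i - j|), (r_k)_i = rho(i), i,j = 1..k.
Equivalently, Durbin-Levinson gives phi_{kk} iteratively:
  phi_{11} = rho(1)
  phi_{kk} = [rho(k) - sum_{j=1..k-1} phi_{k-1,j} rho(k-j)]
            / [1 - sum_{j=1..k-1} phi_{k-1,j} rho(j)],
  phi_{k,j} = phi_{k-1,j} - phi_{kk} phi_{k-1,k-j},  j = 1..k-1.
Step k = 1:
  phi_11 = rho(1) = 0.8005.
Step k = 2:
  phi_22 = [rho(2) - phi_11 rho(1)] / [1 - phi_11 rho(1)] = [0.7299 - (0.8005)(0.8005)] / [1 - (0.8005)(0.8005)]
         = 0.08909975 / 0.35919975 = 0.2481.
Therefore phi_{22} = 0.2481.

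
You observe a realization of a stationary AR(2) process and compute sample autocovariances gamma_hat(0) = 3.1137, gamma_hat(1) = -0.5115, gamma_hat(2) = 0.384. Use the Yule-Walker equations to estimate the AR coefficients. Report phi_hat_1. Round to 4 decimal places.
\hat\phi_{1} = -0.1480

The Yule-Walker equations for an AR(p) process read, in matrix form,
  Gamma_p phi = r_p,   with   (Gamma_p)_{ij} = gamma(|i - j|),
                       (r_p)_i = gamma(i),   i,j = 1..p.
Substitute the sample gammas (Toeplitz matrix and right-hand side of size 2):
  Gamma_p = [[3.1137, -0.5115], [-0.5115, 3.1137]]
  r_p     = [-0.5115, 0.384]
Written out:
  3.1137 phi_1 - 0.5115 phi_2 = -0.5115
  -0.5115 phi_1 + 3.1137 phi_2 = 0.384
Solve by Cramer's rule:
  det = gamma(0)^2 - gamma(1)^2 = (3.1137)^2 - (-0.5115)^2 = 9.69512769 - 0.26163225 = 9.43349544
  phi_hat_1 = [gamma(1) gamma(0) - gamma(1) gamma(2)] / det = [(-0.5115)(3.1137) - (-0.5115)(0.384)] / 9.43349544 = -1.39624155 / 9.43349544 = -0.148
  phi_hat_2 = [gamma(0) gamma(2) - gamma(1)^2] / det = [(3.1137)(0.384) - (-0.5115)^2] / 9.43349544 = 0.93402855 / 9.43349544 = 0.099
So phi_hat = [-0.1480, 0.0990].
Therefore phi_hat_1 = -0.1480.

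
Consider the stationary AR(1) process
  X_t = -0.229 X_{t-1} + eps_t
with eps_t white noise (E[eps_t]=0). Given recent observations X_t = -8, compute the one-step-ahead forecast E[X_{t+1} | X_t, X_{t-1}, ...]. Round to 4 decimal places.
E[X_{t+1} \mid \mathcal F_t] = 1.8320

For an AR(p) model X_t = c + sum_i phi_i X_{t-i} + eps_t, the
one-step-ahead conditional mean is
  E[X_{t+1} | X_t, ...] = c + sum_i phi_i X_{t+1-i}.
Substitute known values:
  E[X_{t+1} | ...] = (-0.229) * (-8)
                   = 1.8320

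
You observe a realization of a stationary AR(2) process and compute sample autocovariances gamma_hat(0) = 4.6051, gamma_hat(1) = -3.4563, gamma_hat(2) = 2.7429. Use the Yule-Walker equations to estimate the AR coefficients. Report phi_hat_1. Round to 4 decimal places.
\hat\phi_{1} = -0.6950

The Yule-Walker equations for an AR(p) process read, in matrix form,
  Gamma_p phi = r_p,   with   (Gamma_p)_{ij} = gamma(|i - j|),
                       (r_p)_i = gamma(i),   i,j = 1..p.
Substitute the sample gammas (Toeplitz matrix and right-hand side of size 2):
  Gamma_p = [[4.6051, -3.4563], [-3.4563, 4.6051]]
  r_p     = [-3.4563, 2.7429]
Written out:
  4.6051 phi_1 - 3.4563 phi_2 = -3.4563
  -3.4563 phi_1 + 4.6051 phi_2 = 2.7429
Solve by Cramer's rule:
  det = gamma(0)^2 - gamma(1)^2 = (4.6051)^2 - (-3.4563)^2 = 21.20694601 - 11.94600969 = 9.26093632
  phi_hat_1 = [gamma(1) gamma(0) - gamma(1) gamma(2)] / det = [(-3.4563)(4.6051) - (-3.4563)(2.7429)] / 9.26093632 = -6.43632186 / 9.26093632 = -0.695
  phi_hat_2 = [gamma(0) gamma(2) - gamma(1)^2] / det = [(4.6051)(2.7429) - (-3.4563)^2] / 9.26093632 = 0.6853191 / 9.26093632 = 0.074
So phi_hat = [-0.6950, 0.0740].
Therefore phi_hat_1 = -0.6950.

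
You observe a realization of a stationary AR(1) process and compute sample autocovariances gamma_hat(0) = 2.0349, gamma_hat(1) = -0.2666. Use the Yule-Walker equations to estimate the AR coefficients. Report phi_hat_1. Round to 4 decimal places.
\hat\phi_{1} = -0.1310

The Yule-Walker equations for an AR(p) process read, in matrix form,
  Gamma_p phi = r_p,   with   (Gamma_p)_{ij} = gamma(|i - j|),
                       (r_p)_i = gamma(i),   i,j = 1..p.
Substitute the sample gammas (Toeplitz matrix and right-hand side of size 1):
  Gamma_p = [[2.0349]]
  r_p     = [-0.2666]
With p = 1 this is the single equation gamma(0) phi_1 = gamma(1):
  phi_hat_1 = gamma(1) / gamma(0) = -0.2666 / 2.0349 = -0.1310.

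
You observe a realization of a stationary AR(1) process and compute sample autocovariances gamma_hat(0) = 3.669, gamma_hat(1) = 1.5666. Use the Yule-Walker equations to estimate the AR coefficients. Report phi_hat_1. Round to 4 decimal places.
\hat\phi_{1} = 0.4270

The Yule-Walker equations for an AR(p) process read, in matrix form,
  Gamma_p phi = r_p,   with   (Gamma_p)_{ij} = gamma(|i - j|),
                       (r_p)_i = gamma(i),   i,j = 1..p.
Substitute the sample gammas (Toeplitz matrix and right-hand side of size 1):
  Gamma_p = [[3.669]]
  r_p     = [1.5666]
With p = 1 this is the single equation gamma(0) phi_1 = gamma(1):
  phi_hat_1 = gamma(1) / gamma(0) = 1.5666 / 3.669 = 0.4270.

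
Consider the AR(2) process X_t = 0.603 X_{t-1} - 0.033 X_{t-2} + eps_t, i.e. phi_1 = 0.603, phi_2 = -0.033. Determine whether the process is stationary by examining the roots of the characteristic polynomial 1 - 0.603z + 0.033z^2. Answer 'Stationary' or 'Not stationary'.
\text{Stationary}

The AR(p) characteristic polynomial is P(z) = 1 - 0.603z + 0.033z^2.
Stationarity requires all roots to lie outside the unit circle, i.e. |z| > 1 for every root.
Set 1 + (-0.603) z + (0.033) z^2 = 0, i.e. a z^2 + b z + c = 0 with a = 0.033, b = -0.603, c = 1.
Discriminant D = b^2 - 4ac = (-0.603)^2 - 4*(0.033)*1 = 0.363609 - (0.132) = 0.231609.
D >= 0, so the roots are real: z = (-b +/- sqrt(D)) / (2a) = (0.603 +/- 0.481258) / (0.066).
  z_1 = (0.603 + 0.481258) / (0.066) = 16.4281,   |z_1| = 16.4281.
  z_2 = (0.603 - 0.481258) / (0.066) = 1.8446,   |z_2| = 1.8446.
Moduli of all roots: 16.4281, 1.8446.
All moduli strictly greater than 1? Yes.
Verdict: Stationary.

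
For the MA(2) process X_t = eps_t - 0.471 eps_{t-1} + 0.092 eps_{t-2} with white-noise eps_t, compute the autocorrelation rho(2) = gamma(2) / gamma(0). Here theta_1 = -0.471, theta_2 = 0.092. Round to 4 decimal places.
\rho(2) = 0.0748

For an MA(q) process with theta_0 = 1, the autocovariance is
  gamma(k) = sigma^2 * sum_{i=0..q-k} theta_i * theta_{i+k},
and rho(k) = gamma(k) / gamma(0). Sigma^2 cancels.
  numerator   = (1)*(0.092) = 0.092.
  denominator = (1)^2 + (-0.471)^2 + (0.092)^2 = 1.230305.
  rho(2) = 0.092 / 1.230305 = 0.0748.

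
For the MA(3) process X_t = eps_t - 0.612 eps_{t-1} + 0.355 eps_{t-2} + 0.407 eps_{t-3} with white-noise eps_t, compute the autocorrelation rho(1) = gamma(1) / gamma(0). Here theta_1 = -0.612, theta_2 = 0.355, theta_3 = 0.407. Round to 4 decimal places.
\rho(1) = -0.4110

For an MA(q) process with theta_0 = 1, the autocovariance is
  gamma(k) = sigma^2 * sum_{i=0..q-k} theta_i * theta_{i+k},
and rho(k) = gamma(k) / gamma(0). Sigma^2 cancels.
  numerator   = (1)*(-0.612) + (-0.612)*(0.355) + (0.355)*(0.407) = -0.684775.
  denominator = (1)^2 + (-0.612)^2 + (0.355)^2 + (0.407)^2 = 1.666218.
  rho(1) = -0.684775 / 1.666218 = -0.4110.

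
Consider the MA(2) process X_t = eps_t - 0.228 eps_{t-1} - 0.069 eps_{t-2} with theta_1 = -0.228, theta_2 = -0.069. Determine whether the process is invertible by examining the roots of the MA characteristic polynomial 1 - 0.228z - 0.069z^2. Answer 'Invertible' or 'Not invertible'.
\text{Invertible}

The MA(q) characteristic polynomial is P(z) = 1 - 0.228z - 0.069z^2.
Invertibility requires all roots to lie outside the unit circle, i.e. |z| > 1 for every root.
Set 1 + (-0.228) z + (-0.069) z^2 = 0, i.e. a z^2 + b z + c = 0 with a = -0.069, b = -0.228, c = 1.
Discriminant D = b^2 - 4ac = (-0.228)^2 - 4*(-0.069)*1 = 0.051984 - (-0.276) = 0.327984.
D >= 0, so the roots are real: z = (-b +/- sqrt(D)) / (2a) = (0.228 +/- 0.572699) / (-0.138).
  z_1 = (0.228 + 0.572699) / (-0.138) = -5.8022,   |z_1| = 5.8022.
  z_2 = (0.228 - 0.572699) / (-0.138) = 2.4978,   |z_2| = 2.4978.
Moduli of all roots: 5.8022, 2.4978.
All moduli strictly greater than 1? Yes.
Verdict: Invertible.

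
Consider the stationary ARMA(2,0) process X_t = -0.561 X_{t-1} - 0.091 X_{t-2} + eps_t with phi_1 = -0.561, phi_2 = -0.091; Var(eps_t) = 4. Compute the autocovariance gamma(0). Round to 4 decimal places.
\gamma(0) = 5.4832

Multiply the model equation by X_{t-k} and take expectations. With theta_0 = psi_0 = 1 and psi_j the MA(infinity) weights, this gives
  gamma(k) - sum_i phi_i gamma(k-i) = c_k,
  c_k = sigma^2 * sum_{j=k..q} theta_j psi_{j-k}   (c_k = 0 for k > q),
using gamma(-m) = gamma(m).
Pure AR (q = 0): c_0 = sigma^2 = 4, c_k = 0 for k >= 1.
Equations for k = 0, 1, 2 (AR order 2, c_2 = 0):
  (E0) gamma(0) = phi_1 gamma(1) + phi_2 gamma(2) + c_0
  (E1) gamma(1) = phi_1 gamma(0) + phi_2 gamma(1) + c_1
  (E2) gamma(2) = phi_1 gamma(1) + phi_2 gamma(0)
From (E1): gamma(1) = A gamma(0) + B with
  A = phi_1 / (1 - phi_2) = -0.561 / 1.091 = -0.514207,   B = c_1 / (1 - phi_2) = 0 / 1.091 = 0.
Insert (E2) into (E0): gamma(0) (1 - phi_2^2) = phi_1 (1 + phi_2) gamma(1) + c_0.
  phi_1 (1 + phi_2) = (-0.561)(0.909) = -0.509949,   1 - phi_2^2 = 0.991719.
Replace gamma(1) by A gamma(0) + B and collect gamma(0):
  gamma(0) [0.991719 - (-0.509949)(-0.514207)] = c_0 = 4
  gamma(0) * 0.7295 = 4
  gamma(0) = 4 / 0.7295 = 5.483211.
Therefore gamma(0) = 5.4832 (to 4 decimal places).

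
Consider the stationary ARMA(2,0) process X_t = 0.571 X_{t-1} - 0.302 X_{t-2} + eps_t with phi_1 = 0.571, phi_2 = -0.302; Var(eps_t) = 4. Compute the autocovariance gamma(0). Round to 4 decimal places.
\gamma(0) = 5.4495

Multiply the model equation by X_{t-k} and take expectations. With theta_0 = psi_0 = 1 and psi_j the MA(infinity) weights, this gives
  gamma(k) - sum_i phi_i gamma(k-i) = c_k,
  c_k = sigma^2 * sum_{j=k..q} theta_j psi_{j-k}   (c_k = 0 for k > q),
using gamma(-m) = gamma(m).
Pure AR (q = 0): c_0 = sigma^2 = 4, c_k = 0 for k >= 1.
Equations for k = 0, 1, 2 (AR order 2, c_2 = 0):
  (E0) gamma(0) = phi_1 gamma(1) + phi_2 gamma(2) + c_0
  (E1) gamma(1) = phi_1 gamma(0) + phi_2 gamma(1) + c_1
  (E2) gamma(2) = phi_1 gamma(1) + phi_2 gamma(0)
From (E1): gamma(1) = A gamma(0) + B with
  A = phi_1 / (1 - phi_2) = 0.571 / 1.302 = 0.438556,   B = c_1 / (1 - phi_2) = 0 / 1.302 = 0.
Insert (E2) into (E0): gamma(0) (1 - phi_2^2) = phi_1 (1 + phi_2) gamma(1) + c_0.
  phi_1 (1 + phi_2) = (0.571)(0.698) = 0.398558,   1 - phi_2^2 = 0.908796.
Replace gamma(1) by A gamma(0) + B and collect gamma(0):
  gamma(0) [0.908796 - (0.398558)(0.438556)] = c_0 = 4
  gamma(0) * 0.734006 = 4
  gamma(0) = 4 / 0.734006 = 5.449547.
Therefore gamma(0) = 5.4495 (to 4 decimal places).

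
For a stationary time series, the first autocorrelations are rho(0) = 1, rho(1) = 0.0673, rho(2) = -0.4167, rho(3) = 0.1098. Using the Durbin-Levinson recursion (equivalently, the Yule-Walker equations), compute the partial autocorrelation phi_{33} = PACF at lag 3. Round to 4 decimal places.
\phi_{33} = 0.2180

The PACF at lag k is phi_{kk}, the last component of the solution
to the Yule-Walker system G_k phi = r_k where
  (G_k)_{ij} = rho(|i - j|), (r_k)_i = rho(i), i,j = 1..k.
Equivalently, Durbin-Levinson gives phi_{kk} iteratively:
  phi_{11} = rho(1)
  phi_{kk} = [rho(k) - sum_{j=1..k-1} phi_{k-1,j} rho(k-j)]
            / [1 - sum_{j=1..k-1} phi_{k-1,j} rho(j)],
  phi_{k,j} = phi_{k-1,j} - phi_{kk} phi_{k-1,k-j},  j = 1..k-1.
Step k = 1:
  phi_11 = rho(1) = 0.0673.
Step k = 2:
  phi_22 = [rho(2) - phi_11 rho(1)] / [1 - phi_11 rho(1)] = [-0.4167 - (0.0673)(0.0673)] / [1 - (0.0673)(0.0673)]
         = -0.42122929 / 0.99547071 = -0.423146.
  Update: phi_21 = phi_11 - phi_22 phi_11 = 0.0673 - (-0.423146)(0.0673) = 0.095778.
Step k = 3:
  phi_33 = [rho(3) - phi_21 rho(2) - phi_22 rho(1)] / [1 - phi_21 rho(1) - phi_22 rho(2)]
    numerator   = 0.1098 - (0.095778)(-0.4167) - (-0.423146)(0.0673) = 0.17818829
    denominator = 1 - (0.095778)(0.0673) - (-0.423146)(-0.4167) = 0.81722929
  phi_33 = 0.17818829 / 0.81722929 = 0.218.
Therefore phi_{33} = 0.2180.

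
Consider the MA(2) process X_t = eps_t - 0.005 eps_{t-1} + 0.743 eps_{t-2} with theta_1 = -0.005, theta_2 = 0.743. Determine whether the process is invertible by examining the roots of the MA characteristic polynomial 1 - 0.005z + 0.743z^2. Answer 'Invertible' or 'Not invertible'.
\text{Invertible}

The MA(q) characteristic polynomial is P(z) = 1 - 0.005z + 0.743z^2.
Invertibility requires all roots to lie outside the unit circle, i.e. |z| > 1 for every root.
Set 1 + (-0.005) z + (0.743) z^2 = 0, i.e. a z^2 + b z + c = 0 with a = 0.743, b = -0.005, c = 1.
Discriminant D = b^2 - 4ac = (-0.005)^2 - 4*(0.743)*1 = 0.000025 - (2.972) = -2.971975.
D < 0, so the roots are the complex-conjugate pair z = (-b +/- i sqrt(-D)) / (2a) = 0.0034 +/- 1.1601i.
For a conjugate pair |z|^2 = z * conj(z) = (product of roots) = c/a = 1/(0.743) = 1.345895, so |z| = sqrt(1.345895) = 1.1601 for both roots.
Moduli of all roots: 1.1601, 1.1601.
All moduli strictly greater than 1? Yes.
Verdict: Invertible.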